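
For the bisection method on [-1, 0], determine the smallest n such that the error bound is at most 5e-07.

We need (b-a)/2^n ≤ 5e-07
(0 - (-1))/2^n ≤ 5e-07
1/2^n ≤ 5e-07
2^n ≥ 2000000
n ≥ log₂(2000000) = 20.93
n ≥ 21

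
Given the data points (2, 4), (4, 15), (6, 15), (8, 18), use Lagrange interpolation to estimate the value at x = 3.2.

Lagrange interpolation formula:
P(x) = Σ yᵢ × Lᵢ(x)
where Lᵢ(x) = Π_{j≠i} (x - xⱼ)/(xᵢ - xⱼ)

L_0(3.2) = (3.2 - 4)/(2 - 4) × (3.2 - 6)/(2 - 6) × (3.2 - 8)/(2 - 8) = 0.224000
L_1(3.2) = (3.2 - 2)/(4 - 2) × (3.2 - 6)/(4 - 6) × (3.2 - 8)/(4 - 8) = 1.008000
L_2(3.2) = (3.2 - 2)/(6 - 2) × (3.2 - 4)/(6 - 4) × (3.2 - 8)/(6 - 8) = -0.288000
L_3(3.2) = (3.2 - 2)/(8 - 2) × (3.2 - 4)/(8 - 4) × (3.2 - 6)/(8 - 6) = 0.056000

P(3.2) = 4×L_0(3.2) + 15×L_1(3.2) + 15×L_2(3.2) + 18×L_3(3.2)
P(3.2) = 12.704000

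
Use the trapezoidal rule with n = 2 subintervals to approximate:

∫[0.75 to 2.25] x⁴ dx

f(x) = x⁴
a = 0.75, b = 2.25, n = 2
h = (b - a)/n = 0.750000

Trapezoidal rule: (h/2)[f(x₀) + 2f(x₁) + 2f(x₂) + ... + f(xₙ)]

x_0 = 0.7500, f(x_0) = 0.316406, coefficient = 1
x_1 = 1.5000, f(x_1) = 5.062500, coefficient = 2
x_2 = 2.2500, f(x_2) = 25.628906, coefficient = 1

I ≈ (0.750000/2) × 36.070312 = 13.526367
Exact value: 11.485547
Error: 2.040820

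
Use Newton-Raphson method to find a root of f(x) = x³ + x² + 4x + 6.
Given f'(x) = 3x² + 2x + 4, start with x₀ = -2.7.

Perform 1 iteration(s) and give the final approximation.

f(x) = x³ + x² + 4x + 6
f'(x) = 3x² + 2x + 4
x₀ = -2.7

Newton-Raphson formula: x_{n+1} = x_n - f(x_n)/f'(x_n)

Iteration 1:
  f(-2.700000) = -17.193000
  f'(-2.700000) = 20.470000
  x_1 = -2.700000 - (-17.193000)/20.470000 = -1.860088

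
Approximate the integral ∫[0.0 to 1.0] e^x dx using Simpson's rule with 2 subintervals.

f(x) = e^x
a = 0.0, b = 1.0, n = 2
h = (b - a)/n = 0.500000

Simpson's rule: (h/3)[f(x₀) + 4f(x₁) + 2f(x₂) + ... + f(xₙ)]

x_0 = 0.0000, f(x_0) = 1.000000, coefficient = 1
x_1 = 0.5000, f(x_1) = 1.648721, coefficient = 4
x_2 = 1.0000, f(x_2) = 2.718282, coefficient = 1

I ≈ (0.500000/3) × 10.313167 = 1.718861
Exact value: 1.718282
Error: 0.000579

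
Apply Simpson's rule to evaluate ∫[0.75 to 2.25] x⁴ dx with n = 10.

f(x) = x⁴
a = 0.75, b = 2.25, n = 10
h = (b - a)/n = 0.150000

Simpson's rule: (h/3)[f(x₀) + 4f(x₁) + 2f(x₂) + ... + f(xₙ)]

x_0 = 0.7500, f(x_0) = 0.316406, coefficient = 1
x_1 = 0.9000, f(x_1) = 0.656100, coefficient = 4
x_2 = 1.0500, f(x_2) = 1.215506, coefficient = 2
x_3 = 1.2000, f(x_3) = 2.073600, coefficient = 4
x_4 = 1.3500, f(x_4) = 3.321506, coefficient = 2
x_5 = 1.5000, f(x_5) = 5.062500, coefficient = 4
x_6 = 1.6500, f(x_6) = 7.412006, coefficient = 2
x_7 = 1.8000, f(x_7) = 10.497600, coefficient = 4
x_8 = 1.9500, f(x_8) = 14.459006, coefficient = 2
x_9 = 2.1000, f(x_9) = 19.448100, coefficient = 4
x_10 = 2.2500, f(x_10) = 25.628906, coefficient = 1

I ≈ (0.150000/3) × 229.712962 = 11.485648
Exact value: 11.485547
Error: 0.000101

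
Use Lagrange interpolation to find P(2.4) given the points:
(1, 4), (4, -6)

Lagrange interpolation formula:
P(x) = Σ yᵢ × Lᵢ(x)
where Lᵢ(x) = Π_{j≠i} (x - xⱼ)/(xᵢ - xⱼ)

L_0(2.4) = (2.4 - 4)/(1 - 4) = 0.533333
L_1(2.4) = (2.4 - 1)/(4 - 1) = 0.466667

P(2.4) = 4×L_0(2.4) + (-6)×L_1(2.4)
P(2.4) = -0.666667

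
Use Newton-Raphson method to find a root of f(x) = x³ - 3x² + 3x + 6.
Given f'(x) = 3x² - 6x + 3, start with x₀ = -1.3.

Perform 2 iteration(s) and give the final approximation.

f(x) = x³ - 3x² + 3x + 6
f'(x) = 3x² - 6x + 3
x₀ = -1.3

Newton-Raphson formula: x_{n+1} = x_n - f(x_n)/f'(x_n)

Iteration 1:
  f(-1.300000) = -5.167000
  f'(-1.300000) = 15.870000
  x_1 = -1.300000 - (-5.167000)/15.870000 = -0.974417
Iteration 2:
  f(-0.974417) = -0.696916
  f'(-0.974417) = 11.694969
  x_2 = -0.974417 - (-0.696916)/11.694969 = -0.914826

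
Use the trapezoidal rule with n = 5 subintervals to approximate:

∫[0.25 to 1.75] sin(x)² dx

f(x) = sin(x)²
a = 0.25, b = 1.75, n = 5
h = (b - a)/n = 0.300000

Trapezoidal rule: (h/2)[f(x₀) + 2f(x₁) + 2f(x₂) + ... + f(xₙ)]

x_0 = 0.2500, f(x_0) = 0.061209, coefficient = 1
x_1 = 0.5500, f(x_1) = 0.273202, coefficient = 2
x_2 = 0.8500, f(x_2) = 0.564422, coefficient = 2
x_3 = 1.1500, f(x_3) = 0.833138, coefficient = 2
x_4 = 1.4500, f(x_4) = 0.985479, coefficient = 2
x_5 = 1.7500, f(x_5) = 0.968228, coefficient = 1

I ≈ (0.300000/2) × 6.341920 = 0.951288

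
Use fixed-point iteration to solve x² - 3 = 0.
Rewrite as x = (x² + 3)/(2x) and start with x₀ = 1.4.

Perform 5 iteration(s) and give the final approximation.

Equation: x² - 3 = 0
Fixed-point form: x = (x² + 3)/(2x)
x₀ = 1.4

x_1 = g(1.400000) = 1.771429
x_2 = g(1.771429) = 1.732488
x_3 = g(1.732488) = 1.732051
x_4 = g(1.732051) = 1.732051
x_5 = g(1.732051) = 1.732051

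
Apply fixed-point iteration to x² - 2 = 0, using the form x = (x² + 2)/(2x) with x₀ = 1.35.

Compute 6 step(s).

Equation: x² - 2 = 0
Fixed-point form: x = (x² + 2)/(2x)
x₀ = 1.35

x_1 = g(1.350000) = 1.415741
x_2 = g(1.415741) = 1.414214
x_3 = g(1.414214) = 1.414214
x_4 = g(1.414214) = 1.414214
x_5 = g(1.414214) = 1.414214
x_6 = g(1.414214) = 1.414214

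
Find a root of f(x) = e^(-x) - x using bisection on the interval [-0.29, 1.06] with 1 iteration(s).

f(x) = e^(-x) - x
Initial interval: [-0.29, 1.06]

Iteration 1:
  c_1 = (-0.290000 + 1.060000)/2 = 0.385000
  f(c_1) = f(0.385000) = 0.295451
  f(a) × f(c) ≥ 0, new interval: [0.385000, 1.060000]

After 1 iteration(s), the approximation is c_1 = 0.385000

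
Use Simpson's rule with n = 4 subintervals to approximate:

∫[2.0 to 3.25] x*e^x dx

f(x) = x*e^x
a = 2.0, b = 3.25, n = 4
h = (b - a)/n = 0.312500

Simpson's rule: (h/3)[f(x₀) + 4f(x₁) + 2f(x₂) + ... + f(xₙ)]

x_0 = 2.0000, f(x_0) = 14.778112, coefficient = 1
x_1 = 2.3125, f(x_1) = 23.355423, coefficient = 4
x_2 = 2.6250, f(x_2) = 36.237007, coefficient = 2
x_3 = 2.9375, f(x_3) = 55.426559, coefficient = 4
x_4 = 3.2500, f(x_4) = 83.818605, coefficient = 1

I ≈ (0.312500/3) × 486.198657 = 50.645693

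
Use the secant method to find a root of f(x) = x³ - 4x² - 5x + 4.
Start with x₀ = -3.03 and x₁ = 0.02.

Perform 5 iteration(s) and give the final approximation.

f(x) = x³ - 4x² - 5x + 4
x₀ = -3.03, x₁ = 0.02

Secant formula: x_{n+1} = x_n - f(x_n)(x_n - x_{n-1})/(f(x_n) - f(x_{n-1}))

Iteration 1:
  f(-3.030000) = -45.391727
  f(0.020000) = 3.898408
  x_2 = 0.020000 - 3.898408×(0.020000 - (-3.030000))/(3.898408 - (-45.391727))
       = -0.221228
Iteration 2:
  f(0.020000) = 3.898408
  f(-0.221228) = 4.899544
  x_3 = -0.221228 - 4.899544×(-0.221228 - 0.020000)/(4.899544 - 3.898408)
       = 0.959336
Iteration 3:
  f(-0.221228) = 4.899544
  f(0.959336) = -3.595085
  x_4 = 0.959336 - (-3.595085)×(0.959336 - (-0.221228))/(-3.595085 - 4.899544)
       = 0.459700
Iteration 4:
  f(0.959336) = -3.595085
  f(0.459700) = 0.953351
  x_5 = 0.459700 - 0.953351×(0.459700 - 0.959336)/(0.953351 - (-3.595085))
       = 0.564423
Iteration 5:
  f(0.459700) = 0.953351
  f(0.564423) = 0.083398
  x_6 = 0.564423 - 0.083398×(0.564423 - 0.459700)/(0.083398 - 0.953351)
       = 0.574463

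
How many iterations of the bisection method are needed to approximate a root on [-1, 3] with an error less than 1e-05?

We need (b-a)/2^n ≤ 1e-05
(3 - (-1))/2^n ≤ 1e-05
4/2^n ≤ 1e-05
2^n ≥ 400000
n ≥ log₂(400000) = 18.61
n ≥ 19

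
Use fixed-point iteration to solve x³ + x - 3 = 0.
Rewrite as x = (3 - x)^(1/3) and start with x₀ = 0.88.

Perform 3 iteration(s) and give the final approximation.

Equation: x³ + x - 3 = 0
Fixed-point form: x = (3 - x)^(1/3)
x₀ = 0.88

x_1 = g(0.880000) = 1.284632
x_2 = g(1.284632) = 1.197069
x_3 = g(1.197069) = 1.217100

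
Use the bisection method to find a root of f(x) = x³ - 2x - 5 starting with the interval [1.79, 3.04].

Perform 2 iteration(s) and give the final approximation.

f(x) = x³ - 2x - 5
Initial interval: [1.79, 3.04]

Iteration 1:
  c_1 = (1.790000 + 3.040000)/2 = 2.415000
  f(c_1) = f(2.415000) = 4.254823
  f(a) × f(c) < 0, new interval: [1.790000, 2.415000]
Iteration 2:
  c_2 = (1.790000 + 2.415000)/2 = 2.102500
  f(c_2) = f(2.102500) = 0.089114
  f(a) × f(c) < 0, new interval: [1.790000, 2.102500]

After 2 iteration(s), the approximation is c_2 = 2.102500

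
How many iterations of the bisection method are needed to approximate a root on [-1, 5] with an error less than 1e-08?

We need (b-a)/2^n ≤ 1e-08
(5 - (-1))/2^n ≤ 1e-08
6/2^n ≤ 1e-08
2^n ≥ 600000000
n ≥ log₂(600000000) = 29.16
n ≥ 30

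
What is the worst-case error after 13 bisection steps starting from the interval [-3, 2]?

Bisection error bound: |error| ≤ (b-a)/2^n
|error| ≤ (2 - (-3))/2^13 = 5/2^13
|error| ≤ 0.0006103516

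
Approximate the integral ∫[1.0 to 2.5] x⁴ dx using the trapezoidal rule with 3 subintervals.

f(x) = x⁴
a = 1.0, b = 2.5, n = 3
h = (b - a)/n = 0.500000

Trapezoidal rule: (h/2)[f(x₀) + 2f(x₁) + 2f(x₂) + ... + f(xₙ)]

x_0 = 1.0000, f(x_0) = 1.000000, coefficient = 1
x_1 = 1.5000, f(x_1) = 5.062500, coefficient = 2
x_2 = 2.0000, f(x_2) = 16.000000, coefficient = 2
x_3 = 2.5000, f(x_3) = 39.062500, coefficient = 1

I ≈ (0.500000/2) × 82.187500 = 20.546875
Exact value: 19.331250
Error: 1.215625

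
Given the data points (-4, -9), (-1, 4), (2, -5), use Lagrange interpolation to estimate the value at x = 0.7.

Lagrange interpolation formula:
P(x) = Σ yᵢ × Lᵢ(x)
where Lᵢ(x) = Π_{j≠i} (x - xⱼ)/(xᵢ - xⱼ)

L_0(0.7) = (0.7 - (-1))/(-4 - (-1)) × (0.7 - 2)/(-4 - 2) = -0.122778
L_1(0.7) = (0.7 - (-4))/(-1 - (-4)) × (0.7 - 2)/(-1 - 2) = 0.678889
L_2(0.7) = (0.7 - (-4))/(2 - (-4)) × (0.7 - (-1))/(2 - (-1)) = 0.443889

P(0.7) = (-9)×L_0(0.7) + 4×L_1(0.7) + (-5)×L_2(0.7)
P(0.7) = 1.601111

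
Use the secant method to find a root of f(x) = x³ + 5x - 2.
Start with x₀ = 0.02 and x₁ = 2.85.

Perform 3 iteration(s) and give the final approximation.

f(x) = x³ + 5x - 2
x₀ = 0.02, x₁ = 2.85

Secant formula: x_{n+1} = x_n - f(x_n)(x_n - x_{n-1})/(f(x_n) - f(x_{n-1}))

Iteration 1:
  f(0.020000) = -1.899992
  f(2.850000) = 35.399125
  x_2 = 2.850000 - 35.399125×(2.850000 - 0.020000)/(35.399125 - (-1.899992))
       = 0.164158
Iteration 2:
  f(2.850000) = 35.399125
  f(0.164158) = -1.174785
  x_3 = 0.164158 - (-1.174785)×(0.164158 - 2.850000)/(-1.174785 - 35.399125)
       = 0.250430
Iteration 3:
  f(0.164158) = -1.174785
  f(0.250430) = -0.732145
  x_4 = 0.250430 - (-0.732145)×(0.250430 - 0.164158)/(-0.732145 - (-1.174785))
       = 0.393127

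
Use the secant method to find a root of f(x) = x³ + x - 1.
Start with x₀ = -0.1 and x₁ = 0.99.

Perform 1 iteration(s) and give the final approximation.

f(x) = x³ + x - 1
x₀ = -0.1, x₁ = 0.99

Secant formula: x_{n+1} = x_n - f(x_n)(x_n - x_{n-1})/(f(x_n) - f(x_{n-1}))

Iteration 1:
  f(-0.100000) = -1.101000
  f(0.990000) = 0.960299
  x_2 = 0.990000 - 0.960299×(0.990000 - (-0.100000))/(0.960299 - (-1.101000))
       = 0.482201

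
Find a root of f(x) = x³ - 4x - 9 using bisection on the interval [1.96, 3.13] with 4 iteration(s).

f(x) = x³ - 4x - 9
Initial interval: [1.96, 3.13]

Iteration 1:
  c_1 = (1.960000 + 3.130000)/2 = 2.545000
  f(c_1) = f(2.545000) = -2.695971
  f(a) × f(c) ≥ 0, new interval: [2.545000, 3.130000]
Iteration 2:
  c_2 = (2.545000 + 3.130000)/2 = 2.837500
  f(c_2) = f(2.837500) = 2.495865
  f(a) × f(c) < 0, new interval: [2.545000, 2.837500]
Iteration 3:
  c_3 = (2.545000 + 2.837500)/2 = 2.691250
  f(c_3) = f(2.691250) = -0.272743
  f(a) × f(c) ≥ 0, new interval: [2.691250, 2.837500]
Iteration 4:
  c_4 = (2.691250 + 2.837500)/2 = 2.764375
  f(c_4) = f(2.764375) = 1.067216
  f(a) × f(c) < 0, new interval: [2.691250, 2.764375]

After 4 iteration(s), the approximation is c_4 = 2.764375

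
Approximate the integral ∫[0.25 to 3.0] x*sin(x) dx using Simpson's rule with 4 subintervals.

f(x) = x*sin(x)
a = 0.25, b = 3.0, n = 4
h = (b - a)/n = 0.687500

Simpson's rule: (h/3)[f(x₀) + 4f(x₁) + 2f(x₂) + ... + f(xₙ)]

x_0 = 0.2500, f(x_0) = 0.061851, coefficient = 1
x_1 = 0.9375, f(x_1) = 0.755701, coefficient = 4
x_2 = 1.6250, f(x_2) = 1.622613, coefficient = 2
x_3 = 2.3125, f(x_3) = 1.705050, coefficient = 4
x_4 = 3.0000, f(x_4) = 0.423360, coefficient = 1

I ≈ (0.687500/3) × 13.573440 = 3.110580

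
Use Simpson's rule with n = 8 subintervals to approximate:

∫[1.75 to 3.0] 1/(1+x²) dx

f(x) = 1/(1+x²)
a = 1.75, b = 3.0, n = 8
h = (b - a)/n = 0.156250

Simpson's rule: (h/3)[f(x₀) + 4f(x₁) + 2f(x₂) + ... + f(xₙ)]

x_0 = 1.7500, f(x_0) = 0.246154, coefficient = 1
x_1 = 1.9062, f(x_1) = 0.215806, coefficient = 4
x_2 = 2.0625, f(x_2) = 0.190335, coefficient = 2
x_3 = 2.2188, f(x_3) = 0.168838, coefficient = 4
x_4 = 2.3750, f(x_4) = 0.150588, coefficient = 2
x_5 = 2.5312, f(x_5) = 0.135003, coefficient = 4
x_6 = 2.6875, f(x_6) = 0.121615, coefficient = 2
x_7 = 2.8438, f(x_7) = 0.110048, coefficient = 4
x_8 = 3.0000, f(x_8) = 0.100000, coefficient = 1

I ≈ (0.156250/3) × 3.790011 = 0.197396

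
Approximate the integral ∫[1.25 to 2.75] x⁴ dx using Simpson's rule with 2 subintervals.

f(x) = x⁴
a = 1.25, b = 2.75, n = 2
h = (b - a)/n = 0.750000

Simpson's rule: (h/3)[f(x₀) + 4f(x₁) + 2f(x₂) + ... + f(xₙ)]

x_0 = 1.2500, f(x_0) = 2.441406, coefficient = 1
x_1 = 2.0000, f(x_1) = 16.000000, coefficient = 4
x_2 = 2.7500, f(x_2) = 57.191406, coefficient = 1

I ≈ (0.750000/3) × 123.632812 = 30.908203
Exact value: 30.844922
Error: 0.063281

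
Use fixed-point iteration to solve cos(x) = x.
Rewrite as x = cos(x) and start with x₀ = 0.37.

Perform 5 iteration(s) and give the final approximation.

Equation: cos(x) = x
Fixed-point form: x = cos(x)
x₀ = 0.37

x_1 = g(0.370000) = 0.932327
x_2 = g(0.932327) = 0.595967
x_3 = g(0.595967) = 0.827606
x_4 = g(0.827606) = 0.676640
x_5 = g(0.676640) = 0.779681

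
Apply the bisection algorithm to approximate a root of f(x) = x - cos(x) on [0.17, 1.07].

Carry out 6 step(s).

f(x) = x - cos(x)
Initial interval: [0.17, 1.07]

Iteration 1:
  c_1 = (0.170000 + 1.070000)/2 = 0.620000
  f(c_1) = f(0.620000) = -0.193878
  f(a) × f(c) ≥ 0, new interval: [0.620000, 1.070000]
Iteration 2:
  c_2 = (0.620000 + 1.070000)/2 = 0.845000
  f(c_2) = f(0.845000) = 0.181269
  f(a) × f(c) < 0, new interval: [0.620000, 0.845000]
Iteration 3:
  c_3 = (0.620000 + 0.845000)/2 = 0.732500
  f(c_3) = f(0.732500) = -0.011005
  f(a) × f(c) ≥ 0, new interval: [0.732500, 0.845000]
Iteration 4:
  c_4 = (0.732500 + 0.845000)/2 = 0.788750
  f(c_4) = f(0.788750) = 0.084017
  f(a) × f(c) < 0, new interval: [0.732500, 0.788750]
Iteration 5:
  c_5 = (0.732500 + 0.788750)/2 = 0.760625
  f(c_5) = f(0.760625) = 0.036220
  f(a) × f(c) < 0, new interval: [0.732500, 0.760625]
Iteration 6:
  c_6 = (0.732500 + 0.760625)/2 = 0.746562
  f(c_6) = f(0.746562) = 0.012535
  f(a) × f(c) < 0, new interval: [0.732500, 0.746562]

After 6 iteration(s), the approximation is c_6 = 0.746562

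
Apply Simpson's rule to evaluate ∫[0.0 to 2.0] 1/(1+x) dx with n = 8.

f(x) = 1/(1+x)
a = 0.0, b = 2.0, n = 8
h = (b - a)/n = 0.250000

Simpson's rule: (h/3)[f(x₀) + 4f(x₁) + 2f(x₂) + ... + f(xₙ)]

x_0 = 0.0000, f(x_0) = 1.000000, coefficient = 1
x_1 = 0.2500, f(x_1) = 0.800000, coefficient = 4
x_2 = 0.5000, f(x_2) = 0.666667, coefficient = 2
x_3 = 0.7500, f(x_3) = 0.571429, coefficient = 4
x_4 = 1.0000, f(x_4) = 0.500000, coefficient = 2
x_5 = 1.2500, f(x_5) = 0.444444, coefficient = 4
x_6 = 1.5000, f(x_6) = 0.400000, coefficient = 2
x_7 = 1.7500, f(x_7) = 0.363636, coefficient = 4
x_8 = 2.0000, f(x_8) = 0.333333, coefficient = 1

I ≈ (0.250000/3) × 13.184704 = 1.098725
Exact value: 1.098612
Error: 0.000113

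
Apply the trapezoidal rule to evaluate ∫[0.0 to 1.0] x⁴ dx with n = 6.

f(x) = x⁴
a = 0.0, b = 1.0, n = 6
h = (b - a)/n = 0.166667

Trapezoidal rule: (h/2)[f(x₀) + 2f(x₁) + 2f(x₂) + ... + f(xₙ)]

x_0 = 0.0000, f(x_0) = 0.000000, coefficient = 1
x_1 = 0.1667, f(x_1) = 0.000772, coefficient = 2
x_2 = 0.3333, f(x_2) = 0.012346, coefficient = 2
x_3 = 0.5000, f(x_3) = 0.062500, coefficient = 2
x_4 = 0.6667, f(x_4) = 0.197531, coefficient = 2
x_5 = 0.8333, f(x_5) = 0.482253, coefficient = 2
x_6 = 1.0000, f(x_6) = 1.000000, coefficient = 1

I ≈ (0.166667/2) × 2.510802 = 0.209234
Exact value: 0.200000
Error: 0.009234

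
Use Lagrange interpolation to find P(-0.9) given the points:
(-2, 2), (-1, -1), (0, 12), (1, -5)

Lagrange interpolation formula:
P(x) = Σ yᵢ × Lᵢ(x)
where Lᵢ(x) = Π_{j≠i} (x - xⱼ)/(xᵢ - xⱼ)

L_0(-0.9) = (-0.9 - (-1))/(-2 - (-1)) × (-0.9 - 0)/(-2 - 0) × (-0.9 - 1)/(-2 - 1) = -0.028500
L_1(-0.9) = (-0.9 - (-2))/(-1 - (-2)) × (-0.9 - 0)/(-1 - 0) × (-0.9 - 1)/(-1 - 1) = 0.940500
L_2(-0.9) = (-0.9 - (-2))/(0 - (-2)) × (-0.9 - (-1))/(0 - (-1)) × (-0.9 - 1)/(0 - 1) = 0.104500
L_3(-0.9) = (-0.9 - (-2))/(1 - (-2)) × (-0.9 - (-1))/(1 - (-1)) × (-0.9 - 0)/(1 - 0) = -0.016500

P(-0.9) = 2×L_0(-0.9) + (-1)×L_1(-0.9) + 12×L_2(-0.9) + (-5)×L_3(-0.9)
P(-0.9) = 0.339000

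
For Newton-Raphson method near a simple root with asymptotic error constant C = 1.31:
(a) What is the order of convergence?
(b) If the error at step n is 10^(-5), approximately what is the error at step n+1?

(a) Newton-Raphson has quadratic (order 2) convergence near simple roots.
    This means |e_{n+1}| ≈ C|e_n|².

(b) With |e_n| = 10^(-5) and C = 1.31:
    |e_{n+1}| ≈ 1.31 × (10^(-5))² = 1.31 × 10^(-10)

(a) 2 (quadratic); (b) |e_{n+1}| ≈ 1.310e-10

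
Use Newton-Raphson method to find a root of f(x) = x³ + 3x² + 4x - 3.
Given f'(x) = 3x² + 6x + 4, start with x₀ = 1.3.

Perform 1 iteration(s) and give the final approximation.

f(x) = x³ + 3x² + 4x - 3
f'(x) = 3x² + 6x + 4
x₀ = 1.3

Newton-Raphson formula: x_{n+1} = x_n - f(x_n)/f'(x_n)

Iteration 1:
  f(1.300000) = 9.467000
  f'(1.300000) = 16.870000
  x_1 = 1.300000 - 9.467000/16.870000 = 0.738826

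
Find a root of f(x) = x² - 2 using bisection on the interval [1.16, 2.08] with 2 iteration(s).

f(x) = x² - 2
Initial interval: [1.16, 2.08]

Iteration 1:
  c_1 = (1.160000 + 2.080000)/2 = 1.620000
  f(c_1) = f(1.620000) = 0.624400
  f(a) × f(c) < 0, new interval: [1.160000, 1.620000]
Iteration 2:
  c_2 = (1.160000 + 1.620000)/2 = 1.390000
  f(c_2) = f(1.390000) = -0.067900
  f(a) × f(c) ≥ 0, new interval: [1.390000, 1.620000]

After 2 iteration(s), the approximation is c_2 = 1.390000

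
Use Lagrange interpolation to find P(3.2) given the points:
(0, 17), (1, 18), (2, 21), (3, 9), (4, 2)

Lagrange interpolation formula:
P(x) = Σ yᵢ × Lᵢ(x)
where Lᵢ(x) = Π_{j≠i} (x - xⱼ)/(xᵢ - xⱼ)

L_0(3.2) = (3.2 - 1)/(0 - 1) × (3.2 - 2)/(0 - 2) × (3.2 - 3)/(0 - 3) × (3.2 - 4)/(0 - 4) = -0.017600
L_1(3.2) = (3.2 - 0)/(1 - 0) × (3.2 - 2)/(1 - 2) × (3.2 - 3)/(1 - 3) × (3.2 - 4)/(1 - 4) = 0.102400
L_2(3.2) = (3.2 - 0)/(2 - 0) × (3.2 - 1)/(2 - 1) × (3.2 - 3)/(2 - 3) × (3.2 - 4)/(2 - 4) = -0.281600
L_3(3.2) = (3.2 - 0)/(3 - 0) × (3.2 - 1)/(3 - 1) × (3.2 - 2)/(3 - 2) × (3.2 - 4)/(3 - 4) = 1.126400
L_4(3.2) = (3.2 - 0)/(4 - 0) × (3.2 - 1)/(4 - 1) × (3.2 - 2)/(4 - 2) × (3.2 - 3)/(4 - 3) = 0.070400

P(3.2) = 17×L_0(3.2) + 18×L_1(3.2) + 21×L_2(3.2) + 9×L_3(3.2) + 2×L_4(3.2)
P(3.2) = 5.908800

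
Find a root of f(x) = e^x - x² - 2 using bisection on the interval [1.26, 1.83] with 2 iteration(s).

f(x) = e^x - x² - 2
Initial interval: [1.26, 1.83]

Iteration 1:
  c_1 = (1.260000 + 1.830000)/2 = 1.545000
  f(c_1) = f(1.545000) = 0.300947
  f(a) × f(c) < 0, new interval: [1.260000, 1.545000]
Iteration 2:
  c_2 = (1.260000 + 1.545000)/2 = 1.402500
  f(c_2) = f(1.402500) = 0.098344
  f(a) × f(c) < 0, new interval: [1.260000, 1.402500]

After 2 iteration(s), the approximation is c_2 = 1.402500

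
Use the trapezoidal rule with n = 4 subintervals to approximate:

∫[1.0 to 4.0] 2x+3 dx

f(x) = 2x+3
a = 1.0, b = 4.0, n = 4
h = (b - a)/n = 0.750000

Trapezoidal rule: (h/2)[f(x₀) + 2f(x₁) + 2f(x₂) + ... + f(xₙ)]

x_0 = 1.0000, f(x_0) = 5.000000, coefficient = 1
x_1 = 1.7500, f(x_1) = 6.500000, coefficient = 2
x_2 = 2.5000, f(x_2) = 8.000000, coefficient = 2
x_3 = 3.2500, f(x_3) = 9.500000, coefficient = 2
x_4 = 4.0000, f(x_4) = 11.000000, coefficient = 1

I ≈ (0.750000/2) × 64.000000 = 24.000000
Exact value: 24.000000
Error: 0.000000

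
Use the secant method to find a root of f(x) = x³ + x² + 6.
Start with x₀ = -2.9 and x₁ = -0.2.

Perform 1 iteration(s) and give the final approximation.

f(x) = x³ + x² + 6
x₀ = -2.9, x₁ = -0.2

Secant formula: x_{n+1} = x_n - f(x_n)(x_n - x_{n-1})/(f(x_n) - f(x_{n-1}))

Iteration 1:
  f(-2.900000) = -9.979000
  f(-0.200000) = 6.032000
  x_2 = -0.200000 - 6.032000×(-0.200000 - (-2.900000))/(6.032000 - (-9.979000))
       = -1.217201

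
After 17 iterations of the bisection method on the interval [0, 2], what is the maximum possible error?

Bisection error bound: |error| ≤ (b-a)/2^n
|error| ≤ (2 - 0)/2^17 = 2/2^17
|error| ≤ 0.0000152588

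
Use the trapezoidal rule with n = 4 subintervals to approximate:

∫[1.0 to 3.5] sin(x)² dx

f(x) = sin(x)²
a = 1.0, b = 3.5, n = 4
h = (b - a)/n = 0.625000

Trapezoidal rule: (h/2)[f(x₀) + 2f(x₁) + 2f(x₂) + ... + f(xₙ)]

x_0 = 1.0000, f(x_0) = 0.708073, coefficient = 1
x_1 = 1.6250, f(x_1) = 0.997065, coefficient = 2
x_2 = 2.2500, f(x_2) = 0.605398, coefficient = 2
x_3 = 2.8750, f(x_3) = 0.069404, coefficient = 2
x_4 = 3.5000, f(x_4) = 0.123049, coefficient = 1

I ≈ (0.625000/2) × 4.174855 = 1.304642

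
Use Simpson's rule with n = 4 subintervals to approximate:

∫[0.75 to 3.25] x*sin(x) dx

f(x) = x*sin(x)
a = 0.75, b = 3.25, n = 4
h = (b - a)/n = 0.625000

Simpson's rule: (h/3)[f(x₀) + 4f(x₁) + 2f(x₂) + ... + f(xₙ)]

x_0 = 0.7500, f(x_0) = 0.511229, coefficient = 1
x_1 = 1.3750, f(x_1) = 1.348728, coefficient = 4
x_2 = 2.0000, f(x_2) = 1.818595, coefficient = 2
x_3 = 2.6250, f(x_3) = 1.296541, coefficient = 4
x_4 = 3.2500, f(x_4) = -0.351634, coefficient = 1

I ≈ (0.625000/3) × 14.377860 = 2.995387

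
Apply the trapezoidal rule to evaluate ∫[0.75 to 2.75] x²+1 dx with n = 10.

f(x) = x²+1
a = 0.75, b = 2.75, n = 10
h = (b - a)/n = 0.200000

Trapezoidal rule: (h/2)[f(x₀) + 2f(x₁) + 2f(x₂) + ... + f(xₙ)]

x_0 = 0.7500, f(x_0) = 1.562500, coefficient = 1
x_1 = 0.9500, f(x_1) = 1.902500, coefficient = 2
x_2 = 1.1500, f(x_2) = 2.322500, coefficient = 2
x_3 = 1.3500, f(x_3) = 2.822500, coefficient = 2
x_4 = 1.5500, f(x_4) = 3.402500, coefficient = 2
x_5 = 1.7500, f(x_5) = 4.062500, coefficient = 2
x_6 = 1.9500, f(x_6) = 4.802500, coefficient = 2
x_7 = 2.1500, f(x_7) = 5.622500, coefficient = 2
x_8 = 2.3500, f(x_8) = 6.522500, coefficient = 2
x_9 = 2.5500, f(x_9) = 7.502500, coefficient = 2
x_10 = 2.7500, f(x_10) = 8.562500, coefficient = 1

I ≈ (0.200000/2) × 88.050000 = 8.805000
Exact value: 8.791667
Error: 0.013333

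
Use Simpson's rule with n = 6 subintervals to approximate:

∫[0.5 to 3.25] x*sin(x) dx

f(x) = x*sin(x)
a = 0.5, b = 3.25, n = 6
h = (b - a)/n = 0.458333

Simpson's rule: (h/3)[f(x₀) + 4f(x₁) + 2f(x₂) + ... + f(xₙ)]

x_0 = 0.5000, f(x_0) = 0.239713, coefficient = 1
x_1 = 0.9583, f(x_1) = 0.784141, coefficient = 4
x_2 = 1.4167, f(x_2) = 1.399873, coefficient = 2
x_3 = 1.8750, f(x_3) = 1.788911, coefficient = 4
x_4 = 2.3333, f(x_4) = 1.687200, coefficient = 2
x_5 = 2.7917, f(x_5) = 0.957062, coefficient = 4
x_6 = 3.2500, f(x_6) = -0.351634, coefficient = 1

I ≈ (0.458333/3) × 20.182683 = 3.083466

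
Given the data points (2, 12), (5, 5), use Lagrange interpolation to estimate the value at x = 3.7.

Lagrange interpolation formula:
P(x) = Σ yᵢ × Lᵢ(x)
where Lᵢ(x) = Π_{j≠i} (x - xⱼ)/(xᵢ - xⱼ)

L_0(3.7) = (3.7 - 5)/(2 - 5) = 0.433333
L_1(3.7) = (3.7 - 2)/(5 - 2) = 0.566667

P(3.7) = 12×L_0(3.7) + 5×L_1(3.7)
P(3.7) = 8.033333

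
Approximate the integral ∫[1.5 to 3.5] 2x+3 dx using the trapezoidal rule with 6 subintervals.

f(x) = 2x+3
a = 1.5, b = 3.5, n = 6
h = (b - a)/n = 0.333333

Trapezoidal rule: (h/2)[f(x₀) + 2f(x₁) + 2f(x₂) + ... + f(xₙ)]

x_0 = 1.5000, f(x_0) = 6.000000, coefficient = 1
x_1 = 1.8333, f(x_1) = 6.666667, coefficient = 2
x_2 = 2.1667, f(x_2) = 7.333333, coefficient = 2
x_3 = 2.5000, f(x_3) = 8.000000, coefficient = 2
x_4 = 2.8333, f(x_4) = 8.666667, coefficient = 2
x_5 = 3.1667, f(x_5) = 9.333333, coefficient = 2
x_6 = 3.5000, f(x_6) = 10.000000, coefficient = 1

I ≈ (0.333333/2) × 96.000000 = 16.000000
Exact value: 16.000000
Error: 0.000000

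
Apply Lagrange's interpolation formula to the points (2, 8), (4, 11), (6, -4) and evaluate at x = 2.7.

Lagrange interpolation formula:
P(x) = Σ yᵢ × Lᵢ(x)
where Lᵢ(x) = Π_{j≠i} (x - xⱼ)/(xᵢ - xⱼ)

L_0(2.7) = (2.7 - 4)/(2 - 4) × (2.7 - 6)/(2 - 6) = 0.536250
L_1(2.7) = (2.7 - 2)/(4 - 2) × (2.7 - 6)/(4 - 6) = 0.577500
L_2(2.7) = (2.7 - 2)/(6 - 2) × (2.7 - 4)/(6 - 4) = -0.113750

P(2.7) = 8×L_0(2.7) + 11×L_1(2.7) + (-4)×L_2(2.7)
P(2.7) = 11.097500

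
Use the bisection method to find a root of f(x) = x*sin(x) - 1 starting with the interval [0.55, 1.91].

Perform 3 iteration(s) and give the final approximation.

f(x) = x*sin(x) - 1
Initial interval: [0.55, 1.91]

Iteration 1:
  c_1 = (0.550000 + 1.910000)/2 = 1.230000
  f(c_1) = f(1.230000) = 0.159261
  f(a) × f(c) < 0, new interval: [0.550000, 1.230000]
Iteration 2:
  c_2 = (0.550000 + 1.230000)/2 = 0.890000
  f(c_2) = f(0.890000) = -0.308406
  f(a) × f(c) ≥ 0, new interval: [0.890000, 1.230000]
Iteration 3:
  c_3 = (0.890000 + 1.230000)/2 = 1.060000
  f(c_3) = f(1.060000) = -0.075303
  f(a) × f(c) ≥ 0, new interval: [1.060000, 1.230000]

After 3 iteration(s), the approximation is c_3 = 1.060000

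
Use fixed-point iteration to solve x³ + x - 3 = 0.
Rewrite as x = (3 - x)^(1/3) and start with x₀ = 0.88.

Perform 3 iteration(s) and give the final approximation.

Equation: x³ + x - 3 = 0
Fixed-point form: x = (3 - x)^(1/3)
x₀ = 0.88

x_1 = g(0.880000) = 1.284632
x_2 = g(1.284632) = 1.197069
x_3 = g(1.197069) = 1.217100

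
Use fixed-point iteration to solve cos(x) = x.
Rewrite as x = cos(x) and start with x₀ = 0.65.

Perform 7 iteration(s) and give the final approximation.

Equation: cos(x) = x
Fixed-point form: x = cos(x)
x₀ = 0.65

x_1 = g(0.650000) = 0.796084
x_2 = g(0.796084) = 0.699511
x_3 = g(0.699511) = 0.765157
x_4 = g(0.765157) = 0.721273
x_5 = g(0.721273) = 0.750965
x_6 = g(0.750965) = 0.731030
x_7 = g(0.731030) = 0.744487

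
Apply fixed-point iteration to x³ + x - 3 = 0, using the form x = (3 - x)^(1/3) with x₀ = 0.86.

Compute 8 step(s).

Equation: x³ + x - 3 = 0
Fixed-point form: x = (3 - x)^(1/3)
x₀ = 0.86

x_1 = g(0.860000) = 1.288659
x_2 = g(1.288659) = 1.196131
x_3 = g(1.196131) = 1.217311
x_4 = g(1.217311) = 1.212528
x_5 = g(1.212528) = 1.213612
x_6 = g(1.213612) = 1.213366
x_7 = g(1.213366) = 1.213422
x_8 = g(1.213422) = 1.213409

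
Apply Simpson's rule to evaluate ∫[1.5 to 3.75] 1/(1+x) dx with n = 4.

f(x) = 1/(1+x)
a = 1.5, b = 3.75, n = 4
h = (b - a)/n = 0.562500

Simpson's rule: (h/3)[f(x₀) + 4f(x₁) + 2f(x₂) + ... + f(xₙ)]

x_0 = 1.5000, f(x_0) = 0.400000, coefficient = 1
x_1 = 2.0625, f(x_1) = 0.326531, coefficient = 4
x_2 = 2.6250, f(x_2) = 0.275862, coefficient = 2
x_3 = 3.1875, f(x_3) = 0.238806, coefficient = 4
x_4 = 3.7500, f(x_4) = 0.210526, coefficient = 1

I ≈ (0.562500/3) × 3.423597 = 0.641924
Exact value: 0.641854
Error: 0.000071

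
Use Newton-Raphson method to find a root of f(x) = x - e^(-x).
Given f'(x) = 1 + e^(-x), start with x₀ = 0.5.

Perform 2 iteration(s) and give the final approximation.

f(x) = x - e^(-x)
f'(x) = 1 + e^(-x)
x₀ = 0.5

Newton-Raphson formula: x_{n+1} = x_n - f(x_n)/f'(x_n)

Iteration 1:
  f(0.500000) = -0.106531
  f'(0.500000) = 1.606531
  x_1 = 0.500000 - (-0.106531)/1.606531 = 0.566311
Iteration 2:
  f(0.566311) = -0.001305
  f'(0.566311) = 1.567616
  x_2 = 0.566311 - (-0.001305)/1.567616 = 0.567143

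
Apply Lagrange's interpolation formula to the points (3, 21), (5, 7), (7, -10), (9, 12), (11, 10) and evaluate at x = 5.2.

Lagrange interpolation formula:
P(x) = Σ yᵢ × Lᵢ(x)
where Lᵢ(x) = Π_{j≠i} (x - xⱼ)/(xᵢ - xⱼ)

L_0(5.2) = (5.2 - 5)/(3 - 5) × (5.2 - 7)/(3 - 7) × (5.2 - 9)/(3 - 9) × (5.2 - 11)/(3 - 11) = -0.020663
L_1(5.2) = (5.2 - 3)/(5 - 3) × (5.2 - 7)/(5 - 7) × (5.2 - 9)/(5 - 9) × (5.2 - 11)/(5 - 11) = 0.909150
L_2(5.2) = (5.2 - 3)/(7 - 3) × (5.2 - 5)/(7 - 5) × (5.2 - 9)/(7 - 9) × (5.2 - 11)/(7 - 11) = 0.151525
L_3(5.2) = (5.2 - 3)/(9 - 3) × (5.2 - 5)/(9 - 5) × (5.2 - 7)/(9 - 7) × (5.2 - 11)/(9 - 11) = -0.047850
L_4(5.2) = (5.2 - 3)/(11 - 3) × (5.2 - 5)/(11 - 5) × (5.2 - 7)/(11 - 7) × (5.2 - 9)/(11 - 9) = 0.007838

P(5.2) = 21×L_0(5.2) + 7×L_1(5.2) + (-10)×L_2(5.2) + 12×L_3(5.2) + 10×L_4(5.2)
P(5.2) = 3.919062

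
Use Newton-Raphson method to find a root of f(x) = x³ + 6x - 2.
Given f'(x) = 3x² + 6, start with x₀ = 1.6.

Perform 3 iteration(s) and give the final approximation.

f(x) = x³ + 6x - 2
f'(x) = 3x² + 6
x₀ = 1.6

Newton-Raphson formula: x_{n+1} = x_n - f(x_n)/f'(x_n)

Iteration 1:
  f(1.600000) = 11.696000
  f'(1.600000) = 13.680000
  x_1 = 1.600000 - 11.696000/13.680000 = 0.745029
Iteration 2:
  f(0.745029) = 2.883718
  f'(0.745029) = 7.665206
  x_2 = 0.745029 - 2.883718/7.665206 = 0.368820
Iteration 3:
  f(0.368820) = 0.263093
  f'(0.368820) = 6.408086
  x_3 = 0.368820 - 0.263093/6.408086 = 0.327764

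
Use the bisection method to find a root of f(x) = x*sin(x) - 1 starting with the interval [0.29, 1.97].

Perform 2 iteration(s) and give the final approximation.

f(x) = x*sin(x) - 1
Initial interval: [0.29, 1.97]

Iteration 1:
  c_1 = (0.290000 + 1.970000)/2 = 1.130000
  f(c_1) = f(1.130000) = 0.021986
  f(a) × f(c) < 0, new interval: [0.290000, 1.130000]
Iteration 2:
  c_2 = (0.290000 + 1.130000)/2 = 0.710000
  f(c_2) = f(0.710000) = -0.537198
  f(a) × f(c) ≥ 0, new interval: [0.710000, 1.130000]

After 2 iteration(s), the approximation is c_2 = 0.710000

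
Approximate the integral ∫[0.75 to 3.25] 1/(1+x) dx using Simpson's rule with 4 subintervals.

f(x) = 1/(1+x)
a = 0.75, b = 3.25, n = 4
h = (b - a)/n = 0.625000

Simpson's rule: (h/3)[f(x₀) + 4f(x₁) + 2f(x₂) + ... + f(xₙ)]

x_0 = 0.7500, f(x_0) = 0.571429, coefficient = 1
x_1 = 1.3750, f(x_1) = 0.421053, coefficient = 4
x_2 = 2.0000, f(x_2) = 0.333333, coefficient = 2
x_3 = 2.6250, f(x_3) = 0.275862, coefficient = 4
x_4 = 3.2500, f(x_4) = 0.235294, coefficient = 1

I ≈ (0.625000/3) × 4.261048 = 0.887718
Exact value: 0.887303
Error: 0.000415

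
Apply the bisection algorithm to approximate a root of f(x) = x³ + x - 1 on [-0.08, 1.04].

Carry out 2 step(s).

f(x) = x³ + x - 1
Initial interval: [-0.08, 1.04]

Iteration 1:
  c_1 = (-0.080000 + 1.040000)/2 = 0.480000
  f(c_1) = f(0.480000) = -0.409408
  f(a) × f(c) ≥ 0, new interval: [0.480000, 1.040000]
Iteration 2:
  c_2 = (0.480000 + 1.040000)/2 = 0.760000
  f(c_2) = f(0.760000) = 0.198976
  f(a) × f(c) < 0, new interval: [0.480000, 0.760000]

After 2 iteration(s), the approximation is c_2 = 0.760000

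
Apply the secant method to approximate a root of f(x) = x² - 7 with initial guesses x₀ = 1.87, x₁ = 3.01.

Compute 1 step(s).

f(x) = x² - 7
x₀ = 1.87, x₁ = 3.01

Secant formula: x_{n+1} = x_n - f(x_n)(x_n - x_{n-1})/(f(x_n) - f(x_{n-1}))

Iteration 1:
  f(1.870000) = -3.503100
  f(3.010000) = 2.060100
  x_2 = 3.010000 - 2.060100×(3.010000 - 1.870000)/(2.060100 - (-3.503100))
       = 2.587848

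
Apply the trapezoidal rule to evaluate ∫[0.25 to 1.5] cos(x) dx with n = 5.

f(x) = cos(x)
a = 0.25, b = 1.5, n = 5
h = (b - a)/n = 0.250000

Trapezoidal rule: (h/2)[f(x₀) + 2f(x₁) + 2f(x₂) + ... + f(xₙ)]

x_0 = 0.2500, f(x_0) = 0.968912, coefficient = 1
x_1 = 0.5000, f(x_1) = 0.877583, coefficient = 2
x_2 = 0.7500, f(x_2) = 0.731689, coefficient = 2
x_3 = 1.0000, f(x_3) = 0.540302, coefficient = 2
x_4 = 1.2500, f(x_4) = 0.315322, coefficient = 2
x_5 = 1.5000, f(x_5) = 0.070737, coefficient = 1

I ≈ (0.250000/2) × 5.969442 = 0.746180
Exact value: 0.750091
Error: 0.003911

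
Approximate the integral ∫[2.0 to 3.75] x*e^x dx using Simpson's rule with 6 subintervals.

f(x) = x*e^x
a = 2.0, b = 3.75, n = 6
h = (b - a)/n = 0.291667

Simpson's rule: (h/3)[f(x₀) + 4f(x₁) + 2f(x₂) + ... + f(xₙ)]

x_0 = 2.0000, f(x_0) = 14.778112, coefficient = 1
x_1 = 2.2917, f(x_1) = 22.667814, coefficient = 4
x_2 = 2.5833, f(x_2) = 34.206439, coefficient = 2
x_3 = 2.8750, f(x_3) = 50.960594, coefficient = 4
x_4 = 3.1667, f(x_4) = 75.139484, coefficient = 2
x_5 = 3.4583, f(x_5) = 109.850474, coefficient = 4
x_6 = 3.7500, f(x_6) = 159.454058, coefficient = 1

I ≈ (0.291667/3) × 1126.839542 = 109.553844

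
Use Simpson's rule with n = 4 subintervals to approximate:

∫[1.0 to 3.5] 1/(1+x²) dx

f(x) = 1/(1+x²)
a = 1.0, b = 3.5, n = 4
h = (b - a)/n = 0.625000

Simpson's rule: (h/3)[f(x₀) + 4f(x₁) + 2f(x₂) + ... + f(xₙ)]

x_0 = 1.0000, f(x_0) = 0.500000, coefficient = 1
x_1 = 1.6250, f(x_1) = 0.274678, coefficient = 4
x_2 = 2.2500, f(x_2) = 0.164948, coefficient = 2
x_3 = 2.8750, f(x_3) = 0.107926, coefficient = 4
x_4 = 3.5000, f(x_4) = 0.075472, coefficient = 1

I ≈ (0.625000/3) × 2.435784 = 0.507455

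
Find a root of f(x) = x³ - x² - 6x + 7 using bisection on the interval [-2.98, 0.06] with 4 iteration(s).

f(x) = x³ - x² - 6x + 7
Initial interval: [-2.98, 0.06]

Iteration 1:
  c_1 = (-2.980000 + 0.060000)/2 = -1.460000
  f(c_1) = f(-1.460000) = 10.516264
  f(a) × f(c) < 0, new interval: [-2.980000, -1.460000]
Iteration 2:
  c_2 = (-2.980000 + (-1.460000))/2 = -2.220000
  f(c_2) = f(-2.220000) = 4.450552
  f(a) × f(c) < 0, new interval: [-2.980000, -2.220000]
Iteration 3:
  c_3 = (-2.980000 + (-2.220000))/2 = -2.600000
  f(c_3) = f(-2.600000) = -1.736000
  f(a) × f(c) ≥ 0, new interval: [-2.600000, -2.220000]
Iteration 4:
  c_4 = (-2.600000 + (-2.220000))/2 = -2.410000
  f(c_4) = f(-2.410000) = 1.654379
  f(a) × f(c) < 0, new interval: [-2.600000, -2.410000]

After 4 iteration(s), the approximation is c_4 = -2.410000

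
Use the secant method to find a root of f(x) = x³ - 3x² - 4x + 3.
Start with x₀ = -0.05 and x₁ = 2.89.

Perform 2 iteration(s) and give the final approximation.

f(x) = x³ - 3x² - 4x + 3
x₀ = -0.05, x₁ = 2.89

Secant formula: x_{n+1} = x_n - f(x_n)(x_n - x_{n-1})/(f(x_n) - f(x_{n-1}))

Iteration 1:
  f(-0.050000) = 3.192375
  f(2.890000) = -9.478731
  x_2 = 2.890000 - (-9.478731)×(2.890000 - (-0.050000))/(-9.478731 - 3.192375)
       = 0.690707
Iteration 2:
  f(2.890000) = -9.478731
  f(0.690707) = -0.864540
  x_3 = 0.690707 - (-0.864540)×(0.690707 - 2.890000)/(-0.864540 - (-9.478731))
       = 0.469982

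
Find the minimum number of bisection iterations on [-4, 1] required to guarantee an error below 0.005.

We need (b-a)/2^n ≤ 0.005
(1 - (-4))/2^n ≤ 0.005
5/2^n ≤ 0.005
2^n ≥ 1000
n ≥ log₂(1000) = 9.97
n ≥ 10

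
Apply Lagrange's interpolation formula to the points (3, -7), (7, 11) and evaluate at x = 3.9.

Lagrange interpolation formula:
P(x) = Σ yᵢ × Lᵢ(x)
where Lᵢ(x) = Π_{j≠i} (x - xⱼ)/(xᵢ - xⱼ)

L_0(3.9) = (3.9 - 7)/(3 - 7) = 0.775000
L_1(3.9) = (3.9 - 3)/(7 - 3) = 0.225000

P(3.9) = (-7)×L_0(3.9) + 11×L_1(3.9)
P(3.9) = -2.950000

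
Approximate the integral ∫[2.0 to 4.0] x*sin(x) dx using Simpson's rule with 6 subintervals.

f(x) = x*sin(x)
a = 2.0, b = 4.0, n = 6
h = (b - a)/n = 0.333333

Simpson's rule: (h/3)[f(x₀) + 4f(x₁) + 2f(x₂) + ... + f(xₙ)]

x_0 = 2.0000, f(x_0) = 1.818595, coefficient = 1
x_1 = 2.3333, f(x_1) = 1.687200, coefficient = 4
x_2 = 2.6667, f(x_2) = 1.219394, coefficient = 2
x_3 = 3.0000, f(x_3) = 0.423360, coefficient = 4
x_4 = 3.3333, f(x_4) = -0.635227, coefficient = 2
x_5 = 3.6667, f(x_5) = -1.838016, coefficient = 4
x_6 = 4.0000, f(x_6) = -3.027210, coefficient = 1

I ≈ (0.333333/3) × 1.049897 = 0.116655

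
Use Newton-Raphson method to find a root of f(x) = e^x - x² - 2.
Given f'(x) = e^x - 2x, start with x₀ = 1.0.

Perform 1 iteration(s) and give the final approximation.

f(x) = e^x - x² - 2
f'(x) = e^x - 2x
x₀ = 1.0

Newton-Raphson formula: x_{n+1} = x_n - f(x_n)/f'(x_n)

Iteration 1:
  f(1.000000) = -0.281718
  f'(1.000000) = 0.718282
  x_1 = 1.000000 - (-0.281718)/0.718282 = 1.392211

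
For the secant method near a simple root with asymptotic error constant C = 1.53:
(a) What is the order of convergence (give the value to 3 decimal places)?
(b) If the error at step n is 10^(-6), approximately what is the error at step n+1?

(a) Secant method has superlinear convergence with order φ = (1+√5)/2 ≈ 1.618.
    This means |e_{n+1}| ≈ C|e_n|^1.618.

(b) With |e_n| = 10^(-6) and C = 1.53:
    |e_{n+1}| ≈ 1.53 × (10^(-6))^1.618 = 1.53 × 10^(-9.71)

(a) ≈ 1.618 (golden ratio); (b) |e_{n+1}| ≈ 2.996e-10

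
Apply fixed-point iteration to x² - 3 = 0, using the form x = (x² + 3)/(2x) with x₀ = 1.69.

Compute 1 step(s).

Equation: x² - 3 = 0
Fixed-point form: x = (x² + 3)/(2x)
x₀ = 1.69

x_1 = g(1.690000) = 1.732574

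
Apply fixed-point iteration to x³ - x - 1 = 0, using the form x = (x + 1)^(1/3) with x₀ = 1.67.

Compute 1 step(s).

Equation: x³ - x - 1 = 0
Fixed-point form: x = (x + 1)^(1/3)
x₀ = 1.67

x_1 = g(1.670000) = 1.387300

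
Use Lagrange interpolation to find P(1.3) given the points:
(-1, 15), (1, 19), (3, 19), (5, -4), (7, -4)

Lagrange interpolation formula:
P(x) = Σ yᵢ × Lᵢ(x)
where Lᵢ(x) = Π_{j≠i} (x - xⱼ)/(xᵢ - xⱼ)

L_0(1.3) = (1.3 - 1)/(-1 - 1) × (1.3 - 3)/(-1 - 3) × (1.3 - 5)/(-1 - 5) × (1.3 - 7)/(-1 - 7) = -0.028010
L_1(1.3) = (1.3 - (-1))/(1 - (-1)) × (1.3 - 3)/(1 - 3) × (1.3 - 5)/(1 - 5) × (1.3 - 7)/(1 - 7) = 0.858978
L_2(1.3) = (1.3 - (-1))/(3 - (-1)) × (1.3 - 1)/(3 - 1) × (1.3 - 5)/(3 - 5) × (1.3 - 7)/(3 - 7) = 0.227377
L_3(1.3) = (1.3 - (-1))/(5 - (-1)) × (1.3 - 1)/(5 - 1) × (1.3 - 3)/(5 - 3) × (1.3 - 7)/(5 - 7) = -0.069647
L_4(1.3) = (1.3 - (-1))/(7 - (-1)) × (1.3 - 1)/(7 - 1) × (1.3 - 3)/(7 - 3) × (1.3 - 5)/(7 - 5) = 0.011302

P(1.3) = 15×L_0(1.3) + 19×L_1(1.3) + 19×L_2(1.3) + (-4)×L_3(1.3) + (-4)×L_4(1.3)
P(1.3) = 20.453965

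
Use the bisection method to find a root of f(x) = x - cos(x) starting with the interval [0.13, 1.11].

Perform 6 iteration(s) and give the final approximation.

f(x) = x - cos(x)
Initial interval: [0.13, 1.11]

Iteration 1:
  c_1 = (0.130000 + 1.110000)/2 = 0.620000
  f(c_1) = f(0.620000) = -0.193878
  f(a) × f(c) ≥ 0, new interval: [0.620000, 1.110000]
Iteration 2:
  c_2 = (0.620000 + 1.110000)/2 = 0.865000
  f(c_2) = f(0.865000) = 0.216360
  f(a) × f(c) < 0, new interval: [0.620000, 0.865000]
Iteration 3:
  c_3 = (0.620000 + 0.865000)/2 = 0.742500
  f(c_3) = f(0.742500) = 0.005719
  f(a) × f(c) < 0, new interval: [0.620000, 0.742500]
Iteration 4:
  c_4 = (0.620000 + 0.742500)/2 = 0.681250
  f(c_4) = f(0.681250) = -0.095536
  f(a) × f(c) ≥ 0, new interval: [0.681250, 0.742500]
Iteration 5:
  c_5 = (0.681250 + 0.742500)/2 = 0.711875
  f(c_5) = f(0.711875) = -0.045263
  f(a) × f(c) ≥ 0, new interval: [0.711875, 0.742500]
Iteration 6:
  c_6 = (0.711875 + 0.742500)/2 = 0.727188
  f(c_6) = f(0.727188) = -0.019860
  f(a) × f(c) ≥ 0, new interval: [0.727188, 0.742500]

After 6 iteration(s), the approximation is c_6 = 0.727188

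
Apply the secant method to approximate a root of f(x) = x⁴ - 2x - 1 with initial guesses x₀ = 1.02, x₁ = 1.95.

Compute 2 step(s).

f(x) = x⁴ - 2x - 1
x₀ = 1.02, x₁ = 1.95

Secant formula: x_{n+1} = x_n - f(x_n)(x_n - x_{n-1})/(f(x_n) - f(x_{n-1}))

Iteration 1:
  f(1.020000) = -1.957568
  f(1.950000) = 9.559006
  x_2 = 1.950000 - 9.559006×(1.950000 - 1.020000)/(9.559006 - (-1.957568))
       = 1.178080
Iteration 2:
  f(1.950000) = 9.559006
  f(1.178080) = -1.429971
  x_3 = 1.178080 - (-1.429971)×(1.178080 - 1.950000)/(-1.429971 - 9.559006)
       = 1.278528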